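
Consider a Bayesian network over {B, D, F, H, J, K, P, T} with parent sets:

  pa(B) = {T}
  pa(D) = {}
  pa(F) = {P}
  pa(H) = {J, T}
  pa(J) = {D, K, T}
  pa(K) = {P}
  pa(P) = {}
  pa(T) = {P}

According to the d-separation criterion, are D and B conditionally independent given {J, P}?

Enumerating the 3 paths from D to B and testing each for blocking by {J, P}:
Path 1: D → J ← K ← P → T → B
  P is a fork here and P is conditioned on, so the path is blocked at P.
Path 2: D → J → H ← T → B
  J is a chain here and J is conditioned on, so the path is blocked at J.
Path 3: D → J ← T → B
  J is a collider and J is conditioned on, which opens it; T is a fork and T is not conditioned on — no node blocks this path, so it is active.
Because an active path exists, D and B are not d-separated.

No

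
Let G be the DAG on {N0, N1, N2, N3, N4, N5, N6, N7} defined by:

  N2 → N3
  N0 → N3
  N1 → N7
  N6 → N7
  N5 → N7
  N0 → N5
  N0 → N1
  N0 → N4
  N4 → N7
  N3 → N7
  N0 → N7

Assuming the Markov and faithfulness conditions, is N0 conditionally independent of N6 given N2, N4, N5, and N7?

No — N0 and N6 are not d-separated given {N2, N4, N5, N7}.

We examine all 5 paths between N0 and N6:
  1. N0 → N1 → N7 ← N6 — N1:chain[open]; N7:collider[open] ⇒ active
  2. N0 → N5 → N7 ← N6 — N5:chain[blocks]; N7:collider[open] ⇒ blocked
  3. N0 → N7 ← N6 — N7:collider[open] ⇒ active
  4. N0 → N3 → N7 ← N6 — N3:chain[open]; N7:collider[open] ⇒ active
  5. N0 → N4 → N7 ← N6 — N4:chain[blocks]; N7:collider[open] ⇒ blocked
At least one path is unblocked, so d-separation fails.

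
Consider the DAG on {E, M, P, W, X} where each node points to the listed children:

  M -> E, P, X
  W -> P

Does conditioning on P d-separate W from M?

No — W and M are not d-separated given {P}.

The only undirected path from W to M is:
Path 1: W → P ← M
  P is a collider and P is conditioned on, which opens it — no node blocks this path, so it is active.
Since the path W → P ← M is active, W and M are not d-separated given {P}.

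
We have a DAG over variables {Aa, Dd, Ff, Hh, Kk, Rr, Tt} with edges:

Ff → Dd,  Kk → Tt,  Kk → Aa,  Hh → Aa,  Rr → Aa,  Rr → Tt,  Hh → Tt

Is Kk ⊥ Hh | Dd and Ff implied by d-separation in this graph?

4 paths connect Kk and Hh; each must be blocked for d-separation to hold:
  1. Kk → Aa ← Rr → Tt ← Hh — Aa:collider[blocks]; Rr:fork[open]; Tt:collider[blocks] ⇒ blocked
  2. Kk → Aa ← Hh — Aa:collider[blocks] ⇒ blocked
  3. Kk → Tt ← Rr → Aa ← Hh — Tt:collider[blocks]; Rr:fork[open]; Aa:collider[blocks] ⇒ blocked
  4. Kk → Tt ← Hh — Tt:collider[blocks] ⇒ blocked
Since every path is blocked, d-separation holds.

Yes — Kk and Hh are d-separated given {Dd, Ff}.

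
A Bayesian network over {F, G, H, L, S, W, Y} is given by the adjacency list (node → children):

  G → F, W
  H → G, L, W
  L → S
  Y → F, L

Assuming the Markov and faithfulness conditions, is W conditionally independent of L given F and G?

4 paths connect W and L; each must be blocked for d-separation to hold:
  1. W ← G → F ← Y → L — G:fork[blocks]; F:collider[open]; Y:fork[open] ⇒ blocked
  2. W ← G ← H → L — G:chain[blocks]; H:fork[open] ⇒ blocked
  3. W ← H → L — H:fork[open] ⇒ active
  4. W ← H → G → F ← Y → L — H:fork[open]; G:chain[blocks]; F:collider[open]; Y:fork[open] ⇒ blocked
Since the path W ← H → L is active, W and L are not d-separated given {F, G}.

No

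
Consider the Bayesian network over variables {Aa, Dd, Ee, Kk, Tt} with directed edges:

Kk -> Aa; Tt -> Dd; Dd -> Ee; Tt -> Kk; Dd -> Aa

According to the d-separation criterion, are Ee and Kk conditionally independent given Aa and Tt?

No

Enumerating the 2 paths from Ee to Kk and testing each for blocking by {Aa, Tt}:
  1. Ee ← Dd → Aa ← Kk — Dd:fork[open]; Aa:collider[open] ⇒ active
  2. Ee ← Dd ← Tt → Kk — Dd:chain[open]; Tt:fork[blocks] ⇒ blocked
Because an active path exists, Ee and Kk are not d-separated.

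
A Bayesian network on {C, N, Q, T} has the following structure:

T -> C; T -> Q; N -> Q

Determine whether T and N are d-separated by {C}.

Yes

There is one path between T and N:
Path 1: T → Q ← N
  Q is a collider here and neither Q nor any of its descendants is conditioned on, so the collider stays closed — the path is blocked at Q.
Every path is blocked, so T and N are d-separated given {C}.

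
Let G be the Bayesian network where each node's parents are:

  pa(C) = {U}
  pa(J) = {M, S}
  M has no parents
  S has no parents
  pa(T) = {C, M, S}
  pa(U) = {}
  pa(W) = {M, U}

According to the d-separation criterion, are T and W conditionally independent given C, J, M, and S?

Enumerating the 3 paths from T to W and testing each for blocking by {C, J, M, S}:
  1. T ← C ← U → W — C:chain[blocks]; U:fork[open] ⇒ blocked
  2. T ← M → W — M:fork[blocks] ⇒ blocked
  3. T ← S → J ← M → W — S:fork[blocks]; J:collider[open]; M:fork[blocks] ⇒ blocked
Since every path is blocked, d-separation holds.

Yes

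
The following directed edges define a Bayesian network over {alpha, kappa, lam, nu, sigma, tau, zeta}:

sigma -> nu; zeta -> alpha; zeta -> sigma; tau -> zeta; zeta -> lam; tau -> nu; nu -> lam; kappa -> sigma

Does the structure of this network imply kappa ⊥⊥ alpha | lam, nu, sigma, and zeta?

Yes

There are 3 undirected paths between kappa and alpha; checking each against the conditioning set {lam, nu, sigma, zeta}:
Path 1: kappa → sigma → nu → lam ← zeta → alpha
  sigma is a chain here and sigma is conditioned on, so the path is blocked at sigma.
Path 2: kappa → sigma → nu ← tau → zeta → alpha
  sigma is a chain here and sigma is conditioned on, so the path is blocked at sigma.
Path 3: kappa → sigma ← zeta → alpha
  zeta is a fork here and zeta is conditioned on, so the path is blocked at zeta.
Since every path is blocked, d-separation holds.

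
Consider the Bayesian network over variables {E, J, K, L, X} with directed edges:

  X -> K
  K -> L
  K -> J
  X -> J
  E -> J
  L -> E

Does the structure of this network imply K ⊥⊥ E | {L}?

Yes

There are 3 undirected paths between K and E; checking each against the conditioning set {L}:
Path 1: K → J ← E
  J is a collider here and neither J nor any of its descendants is conditioned on, so the collider stays closed — the path is blocked at J.
Path 2: K → L → E
  L is a chain here and L is conditioned on, so the path is blocked at L.
Path 3: K ← X → J ← E
  J is a collider here and neither J nor any of its descendants is conditioned on, so the collider stays closed — the path is blocked at J.
Every path is blocked, so K and E are d-separated given {L}.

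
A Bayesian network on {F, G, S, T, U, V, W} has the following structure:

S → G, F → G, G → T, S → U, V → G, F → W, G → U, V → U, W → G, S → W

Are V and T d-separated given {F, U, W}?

Enumerating the 5 paths from V to T and testing each for blocking by {F, U, W}:
Path 1: V → U ← G → T
  U is a collider and U is conditioned on, which opens it; G is a fork and G is not conditioned on — no node blocks this path, so it is active.
Path 2: V → U ← S → W → G → T
  W is a chain here and W is conditioned on, so the path is blocked at W.
Path 3: V → U ← S → W ← F → G → T
  F is a fork here and F is conditioned on, so the path is blocked at F.
Path 4: V → U ← S → G → T
  U is a collider and U is conditioned on, which opens it; S is a fork and S is not conditioned on; G is a chain and G is not conditioned on — no node blocks this path, so it is active.
Path 5: V → G → T
  G is a chain and G is not conditioned on — no node blocks this path, so it is active.
Since the path V → U ← G → T is active, V and T are not d-separated given {F, U, W}.

No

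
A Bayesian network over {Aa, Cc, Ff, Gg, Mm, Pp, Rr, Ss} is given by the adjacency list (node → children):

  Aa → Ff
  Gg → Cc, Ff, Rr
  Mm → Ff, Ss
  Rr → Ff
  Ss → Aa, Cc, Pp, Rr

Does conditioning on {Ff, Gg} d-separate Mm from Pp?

No

There are 6 undirected paths between Mm and Pp; checking each against the conditioning set {Ff, Gg}:
Path 1: Mm → Ss → Pp
  Ss is a chain and Ss is not conditioned on — no node blocks this path, so it is active.
Path 2: Mm → Ff ← Aa ← Ss → Pp
  Ff is a collider and Ff is conditioned on, which opens it; Aa is a chain and Aa is not conditioned on; Ss is a fork and Ss is not conditioned on — no node blocks this path, so it is active.
Path 3: Mm → Ff ← Gg → Cc ← Ss → Pp
  Gg is a fork here and Gg is conditioned on, so the path is blocked at Gg.
Path 4: Mm → Ff ← Gg → Rr ← Ss → Pp
  Gg is a fork here and Gg is conditioned on, so the path is blocked at Gg.
Path 5: Mm → Ff ← Rr ← Ss → Pp
  Ff is a collider and Ff is conditioned on, which opens it; Rr is a chain and Rr is not conditioned on; Ss is a fork and Ss is not conditioned on — no node blocks this path, so it is active.
Path 6: Mm → Ff ← Rr ← Gg → Cc ← Ss → Pp
  Gg is a fork here and Gg is conditioned on, so the path is blocked at Gg.
Because an active path exists, Mm and Pp are not d-separated.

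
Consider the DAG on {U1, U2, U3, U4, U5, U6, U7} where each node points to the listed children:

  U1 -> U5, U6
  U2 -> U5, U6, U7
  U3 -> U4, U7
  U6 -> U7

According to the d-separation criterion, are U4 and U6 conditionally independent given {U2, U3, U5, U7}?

We examine all 3 paths between U4 and U6:
Path 1: U4 ← U3 → U7 ← U6
  U3 is a fork here and U3 is conditioned on, so the path is blocked at U3.
Path 2: U4 ← U3 → U7 ← U2 → U6
  U3 is a fork here and U3 is conditioned on, so the path is blocked at U3.
Path 3: U4 ← U3 → U7 ← U2 → U5 ← U1 → U6
  U3 is a fork here and U3 is conditioned on, so the path is blocked at U3.
Since every path is blocked, d-separation holds.

Yes — U4 and U6 are d-separated given {U2, U3, U5, U7}.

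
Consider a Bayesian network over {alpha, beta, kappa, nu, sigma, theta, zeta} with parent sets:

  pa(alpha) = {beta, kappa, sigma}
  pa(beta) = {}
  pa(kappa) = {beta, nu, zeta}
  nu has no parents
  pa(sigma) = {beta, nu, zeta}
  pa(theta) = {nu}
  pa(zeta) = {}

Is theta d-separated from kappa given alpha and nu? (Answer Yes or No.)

Yes — theta and kappa are d-separated given {alpha, nu}.

6 paths connect theta and kappa; each must be blocked for d-separation to hold:
  1. theta ← nu → sigma → alpha ← beta → kappa — nu:fork[blocks]; sigma:chain[open]; alpha:collider[open]; beta:fork[open] ⇒ blocked
  2. theta ← nu → sigma → alpha ← kappa — nu:fork[blocks]; sigma:chain[open]; alpha:collider[open] ⇒ blocked
  3. theta ← nu → sigma ← beta → alpha ← kappa — nu:fork[blocks]; sigma:collider[open]; beta:fork[open]; alpha:collider[open] ⇒ blocked
  4. theta ← nu → sigma ← beta → kappa — nu:fork[blocks]; sigma:collider[open]; beta:fork[open] ⇒ blocked
  5. theta ← nu → sigma ← zeta → kappa — nu:fork[blocks]; sigma:collider[open]; zeta:fork[open] ⇒ blocked
  6. theta ← nu → kappa — nu:fork[blocks] ⇒ blocked
All paths are blocked; theta ⊥ kappa | {alpha, nu} holds.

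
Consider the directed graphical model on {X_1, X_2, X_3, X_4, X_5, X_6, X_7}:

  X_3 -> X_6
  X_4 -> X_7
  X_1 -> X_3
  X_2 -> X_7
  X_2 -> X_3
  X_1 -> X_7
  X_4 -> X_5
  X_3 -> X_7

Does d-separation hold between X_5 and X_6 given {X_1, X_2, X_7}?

We examine all 3 paths between X_5 and X_6:
Path 1: X_5 ← X_4 → X_7 ← X_3 → X_6
  X_4 is a fork and X_4 is not conditioned on; X_7 is a collider and X_7 is conditioned on, which opens it; X_3 is a fork and X_3 is not conditioned on — no node blocks this path, so it is active.
Path 2: X_5 ← X_4 → X_7 ← X_1 → X_3 → X_6
  X_1 is a fork here and X_1 is conditioned on, so the path is blocked at X_1.
Path 3: X_5 ← X_4 → X_7 ← X_2 → X_3 → X_6
  X_2 is a fork here and X_2 is conditioned on, so the path is blocked at X_2.
At least one path is unblocked, so d-separation fails.

No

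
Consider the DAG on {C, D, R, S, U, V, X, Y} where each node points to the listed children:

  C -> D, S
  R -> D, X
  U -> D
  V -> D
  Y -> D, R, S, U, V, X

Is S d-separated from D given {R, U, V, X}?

6 paths connect S and D; each must be blocked for d-separation to hold:
Path 1: S ← Y → D
  Y is a fork and Y is not conditioned on — no node blocks this path, so it is active.
Path 2: S ← Y → V → D
  V is a chain here and V is conditioned on, so the path is blocked at V.
Path 3: S ← Y → X ← R → D
  R is a fork here and R is conditioned on, so the path is blocked at R.
Path 4: S ← Y → R → D
  R is a chain here and R is conditioned on, so the path is blocked at R.
Path 5: S ← Y → U → D
  U is a chain here and U is conditioned on, so the path is blocked at U.
Path 6: S ← C → D
  C is a fork and C is not conditioned on — no node blocks this path, so it is active.
Because an active path exists, S and D are not d-separated.

No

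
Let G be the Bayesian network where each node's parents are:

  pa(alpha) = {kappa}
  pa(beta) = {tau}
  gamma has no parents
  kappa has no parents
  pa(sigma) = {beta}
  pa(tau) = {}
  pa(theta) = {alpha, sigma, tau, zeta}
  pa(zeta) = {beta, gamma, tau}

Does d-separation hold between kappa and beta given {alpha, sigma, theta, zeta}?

There are 5 undirected paths between kappa and beta; checking each against the conditioning set {alpha, sigma, theta, zeta}:
Path 1: kappa → alpha → theta ← zeta ← tau → beta
  alpha is a chain here and alpha is conditioned on, so the path is blocked at alpha.
Path 2: kappa → alpha → theta ← zeta ← beta
  alpha is a chain here and alpha is conditioned on, so the path is blocked at alpha.
Path 3: kappa → alpha → theta ← sigma ← beta
  alpha is a chain here and alpha is conditioned on, so the path is blocked at alpha.
Path 4: kappa → alpha → theta ← tau → zeta ← beta
  alpha is a chain here and alpha is conditioned on, so the path is blocked at alpha.
Path 5: kappa → alpha → theta ← tau → beta
  alpha is a chain here and alpha is conditioned on, so the path is blocked at alpha.
Since every path is blocked, d-separation holds.

Yes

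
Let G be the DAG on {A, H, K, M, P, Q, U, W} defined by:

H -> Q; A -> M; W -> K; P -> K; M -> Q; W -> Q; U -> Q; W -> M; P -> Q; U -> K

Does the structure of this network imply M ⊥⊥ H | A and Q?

Enumerating the 4 paths from M to H and testing each for blocking by {A, Q}:
  1. M ← W → Q ← H — W:fork[open]; Q:collider[open] ⇒ active
  2. M ← W → K ← P → Q ← H — W:fork[open]; K:collider[blocks]; P:fork[open]; Q:collider[open] ⇒ blocked
  3. M ← W → K ← U → Q ← H — W:fork[open]; K:collider[blocks]; U:fork[open]; Q:collider[open] ⇒ blocked
  4. M → Q ← H — Q:collider[open] ⇒ active
Because an active path exists, M and H are not d-separated.

No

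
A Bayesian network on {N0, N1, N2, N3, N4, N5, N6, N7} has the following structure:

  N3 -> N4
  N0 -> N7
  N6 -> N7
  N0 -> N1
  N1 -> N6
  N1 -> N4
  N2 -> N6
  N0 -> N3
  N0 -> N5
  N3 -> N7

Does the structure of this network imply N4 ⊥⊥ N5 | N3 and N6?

No

We examine all 6 paths between N4 and N5:
Path 1: N4 ← N3 → N7 ← N6 ← N1 ← N0 → N5
  N3 is a fork here and N3 is conditioned on, so the path is blocked at N3.
Path 2: N4 ← N3 → N7 ← N0 → N5
  N3 is a fork here and N3 is conditioned on, so the path is blocked at N3.
Path 3: N4 ← N3 ← N0 → N5
  N3 is a chain here and N3 is conditioned on, so the path is blocked at N3.
Path 4: N4 ← N1 → N6 → N7 ← N3 ← N0 → N5
  N6 is a chain here and N6 is conditioned on, so the path is blocked at N6.
Path 5: N4 ← N1 → N6 → N7 ← N0 → N5
  N6 is a chain here and N6 is conditioned on, so the path is blocked at N6.
Path 6: N4 ← N1 ← N0 → N5
  N1 is a chain and N1 is not conditioned on; N0 is a fork and N0 is not conditioned on — no node blocks this path, so it is active.
Since the path N4 ← N1 ← N0 → N5 is active, N4 and N5 are not d-separated given {N3, N6}.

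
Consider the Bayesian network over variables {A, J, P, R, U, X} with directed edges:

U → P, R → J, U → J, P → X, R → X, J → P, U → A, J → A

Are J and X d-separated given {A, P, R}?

Yes — J and X are d-separated given {A, P, R}.

Enumerating the 4 paths from J to X and testing each for blocking by {A, P, R}:
  1. J ← U → P → X — U:fork[open]; P:chain[blocks] ⇒ blocked
  2. J → A ← U → P → X — A:collider[open]; U:fork[open]; P:chain[blocks] ⇒ blocked
  3. J → P → X — P:chain[blocks] ⇒ blocked
  4. J ← R → X — R:fork[blocks] ⇒ blocked
Since every path is blocked, d-separation holds.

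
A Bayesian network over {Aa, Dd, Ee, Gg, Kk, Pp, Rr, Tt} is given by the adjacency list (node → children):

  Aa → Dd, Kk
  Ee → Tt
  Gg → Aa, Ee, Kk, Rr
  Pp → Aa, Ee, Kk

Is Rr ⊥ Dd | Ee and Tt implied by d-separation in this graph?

No

5 paths connect Rr and Dd; each must be blocked for d-separation to hold:
Path 1: Rr ← Gg → Kk ← Pp → Aa → Dd
  Kk is a collider here and neither Kk nor any of its descendants is conditioned on, so the collider stays closed — the path is blocked at Kk.
Path 2: Rr ← Gg → Kk ← Aa → Dd
  Kk is a collider here and neither Kk nor any of its descendants is conditioned on, so the collider stays closed — the path is blocked at Kk.
Path 3: Rr ← Gg → Aa → Dd
  Gg is a fork and Gg is not conditioned on; Aa is a chain and Aa is not conditioned on — no node blocks this path, so it is active.
Path 4: Rr ← Gg → Ee ← Pp → Kk ← Aa → Dd
  Kk is a collider here and neither Kk nor any of its descendants is conditioned on, so the collider stays closed — the path is blocked at Kk.
Path 5: Rr ← Gg → Ee ← Pp → Aa → Dd
  Gg is a fork and Gg is not conditioned on; Ee is a collider and Ee is conditioned on, which opens it; Pp is a fork and Pp is not conditioned on; Aa is a chain and Aa is not conditioned on — no node blocks this path, so it is active.
Because an active path exists, Rr and Dd are not d-separated.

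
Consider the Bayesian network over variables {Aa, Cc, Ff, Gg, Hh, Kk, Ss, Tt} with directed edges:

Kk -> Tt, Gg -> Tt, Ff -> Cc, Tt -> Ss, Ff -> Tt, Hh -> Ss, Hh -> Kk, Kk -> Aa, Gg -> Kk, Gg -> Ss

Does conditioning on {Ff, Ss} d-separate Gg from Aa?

Enumerating the 5 paths from Gg to Aa and testing each for blocking by {Ff, Ss}:
  1. Gg → Ss ← Tt ← Kk → Aa — Ss:collider[open]; Tt:chain[open]; Kk:fork[open] ⇒ active
  2. Gg → Ss ← Hh → Kk → Aa — Ss:collider[open]; Hh:fork[open]; Kk:chain[open] ⇒ active
  3. Gg → Tt → Ss ← Hh → Kk → Aa — Tt:chain[open]; Ss:collider[open]; Hh:fork[open]; Kk:chain[open] ⇒ active
  4. Gg → Tt ← Kk → Aa — Tt:collider[open]; Kk:fork[open] ⇒ active
  5. Gg → Kk → Aa — Kk:chain[open] ⇒ active
Since the path Gg → Ss ← Tt ← Kk → Aa is active, Gg and Aa are not d-separated given {Ff, Ss}.

No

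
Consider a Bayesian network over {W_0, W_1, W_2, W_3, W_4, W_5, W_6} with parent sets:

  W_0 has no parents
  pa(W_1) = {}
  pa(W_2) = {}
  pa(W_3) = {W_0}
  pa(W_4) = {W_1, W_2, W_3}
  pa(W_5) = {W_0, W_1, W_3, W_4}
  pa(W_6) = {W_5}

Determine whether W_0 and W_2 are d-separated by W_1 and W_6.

Enumerating the 6 paths from W_0 to W_2 and testing each for blocking by {W_1, W_6}:
  1. W_0 → W_5 ← W_1 → W_4 ← W_2 — W_5:collider[open]; W_1:fork[blocks]; W_4:collider[open] ⇒ blocked
  2. W_0 → W_5 ← W_4 ← W_2 — W_5:collider[open]; W_4:chain[open] ⇒ active
  3. W_0 → W_5 ← W_3 → W_4 ← W_2 — W_5:collider[open]; W_3:fork[open]; W_4:collider[open] ⇒ active
  4. W_0 → W_3 → W_4 ← W_2 — W_3:chain[open]; W_4:collider[open] ⇒ active
  5. W_0 → W_3 → W_5 ← W_1 → W_4 ← W_2 — W_3:chain[open]; W_5:collider[open]; W_1:fork[blocks]; W_4:collider[open] ⇒ blocked
  6. W_0 → W_3 → W_5 ← W_4 ← W_2 — W_3:chain[open]; W_5:collider[open]; W_4:chain[open] ⇒ active
At least one path is unblocked, so d-separation fails.

No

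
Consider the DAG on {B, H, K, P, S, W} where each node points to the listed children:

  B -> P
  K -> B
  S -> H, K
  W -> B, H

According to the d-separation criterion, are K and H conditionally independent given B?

We examine all 2 paths between K and H:
Path 1: K ← S → H
  S is a fork and S is not conditioned on — no node blocks this path, so it is active.
Path 2: K → B ← W → H
  B is a collider and B is conditioned on, which opens it; W is a fork and W is not conditioned on — no node blocks this path, so it is active.
At least one path is unblocked, so d-separation fails.

No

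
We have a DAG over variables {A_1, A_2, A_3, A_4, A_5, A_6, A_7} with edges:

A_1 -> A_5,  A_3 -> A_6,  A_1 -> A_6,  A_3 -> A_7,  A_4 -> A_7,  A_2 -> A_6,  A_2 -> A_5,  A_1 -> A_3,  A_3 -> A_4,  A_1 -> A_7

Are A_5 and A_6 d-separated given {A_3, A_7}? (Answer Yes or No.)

No

We examine all 5 paths between A_5 and A_6:
Path 1: A_5 ← A_2 → A_6
  A_2 is a fork and A_2 is not conditioned on — no node blocks this path, so it is active.
Path 2: A_5 ← A_1 → A_3 → A_6
  A_3 is a chain here and A_3 is conditioned on, so the path is blocked at A_3.
Path 3: A_5 ← A_1 → A_6
  A_1 is a fork and A_1 is not conditioned on — no node blocks this path, so it is active.
Path 4: A_5 ← A_1 → A_7 ← A_3 → A_6
  A_3 is a fork here and A_3 is conditioned on, so the path is blocked at A_3.
Path 5: A_5 ← A_1 → A_7 ← A_4 ← A_3 → A_6
  A_3 is a fork here and A_3 is conditioned on, so the path is blocked at A_3.
Since the path A_5 ← A_2 → A_6 is active, A_5 and A_6 are not d-separated given {A_3, A_7}.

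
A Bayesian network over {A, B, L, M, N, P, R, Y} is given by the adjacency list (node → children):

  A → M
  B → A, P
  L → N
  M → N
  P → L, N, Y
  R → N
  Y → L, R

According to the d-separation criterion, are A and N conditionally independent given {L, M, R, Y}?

No

6 paths connect A and N; each must be blocked for d-separation to hold:
  1. A ← B → P → L → N — B:fork[open]; P:chain[open]; L:chain[blocks] ⇒ blocked
  2. A ← B → P → L ← Y → R → N — B:fork[open]; P:chain[open]; L:collider[open]; Y:fork[blocks]; R:chain[blocks] ⇒ blocked
  3. A ← B → P → N — B:fork[open]; P:chain[open] ⇒ active
  4. A ← B → P → Y → L → N — B:fork[open]; P:chain[open]; Y:chain[blocks]; L:chain[blocks] ⇒ blocked
  5. A ← B → P → Y → R → N — B:fork[open]; P:chain[open]; Y:chain[blocks]; R:chain[blocks] ⇒ blocked
  6. A → M → N — M:chain[blocks] ⇒ blocked
Since the path A ← B → P → N is active, A and N are not d-separated given {L, M, R, Y}.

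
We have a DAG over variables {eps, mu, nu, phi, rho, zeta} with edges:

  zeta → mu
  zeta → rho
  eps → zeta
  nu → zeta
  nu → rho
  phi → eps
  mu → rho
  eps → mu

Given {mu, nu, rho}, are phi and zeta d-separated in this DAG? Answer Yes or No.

Enumerating the 4 paths from phi to zeta and testing each for blocking by {mu, nu, rho}:
Path 1: phi → eps → zeta
  eps is a chain and eps is not conditioned on — no node blocks this path, so it is active.
Path 2: phi → eps → mu ← zeta
  eps is a chain and eps is not conditioned on; mu is a collider and mu is conditioned on, which opens it — no node blocks this path, so it is active.
Path 3: phi → eps → mu → rho ← zeta
  mu is a chain here and mu is conditioned on, so the path is blocked at mu.
Path 4: phi → eps → mu → rho ← nu → zeta
  mu is a chain here and mu is conditioned on, so the path is blocked at mu.
Because an active path exists, phi and zeta are not d-separated.

No — phi and zeta are not d-separated given {mu, nu, rho}.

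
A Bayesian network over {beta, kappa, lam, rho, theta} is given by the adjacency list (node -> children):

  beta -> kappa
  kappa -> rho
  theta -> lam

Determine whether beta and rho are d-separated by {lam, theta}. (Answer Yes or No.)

No

The only undirected path from beta to rho is:
Path 1: beta → kappa → rho
  kappa is a chain and kappa is not conditioned on — no node blocks this path, so it is active.
Because an active path exists, beta and rho are not d-separated.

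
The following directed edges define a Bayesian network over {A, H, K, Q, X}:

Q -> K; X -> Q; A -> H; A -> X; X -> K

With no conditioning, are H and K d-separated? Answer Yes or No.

No — H and K are not d-separated given ∅.

We examine all 2 paths between H and K:
Path 1: H ← A → X → Q → K
  A is a fork and A is not conditioned on; X is a chain and X is not conditioned on; Q is a chain and Q is not conditioned on — no node blocks this path, so it is active.
Path 2: H ← A → X → K
  A is a fork and A is not conditioned on; X is a chain and X is not conditioned on — no node blocks this path, so it is active.
Since the path H ← A → X → Q → K is active, H and K are not d-separated given ∅.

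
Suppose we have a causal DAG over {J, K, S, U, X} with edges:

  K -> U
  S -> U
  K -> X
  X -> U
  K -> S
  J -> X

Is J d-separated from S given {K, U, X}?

Yes — J and S are d-separated given {K, U, X}.

4 paths connect J and S; each must be blocked for d-separation to hold:
  1. J → X → U ← S — X:chain[blocks]; U:collider[open] ⇒ blocked
  2. J → X → U ← K → S — X:chain[blocks]; U:collider[open]; K:fork[blocks] ⇒ blocked
  3. J → X ← K → U ← S — X:collider[open]; K:fork[blocks]; U:collider[open] ⇒ blocked
  4. J → X ← K → S — X:collider[open]; K:fork[blocks] ⇒ blocked
Every path is blocked, so J and S are d-separated given {K, U, X}.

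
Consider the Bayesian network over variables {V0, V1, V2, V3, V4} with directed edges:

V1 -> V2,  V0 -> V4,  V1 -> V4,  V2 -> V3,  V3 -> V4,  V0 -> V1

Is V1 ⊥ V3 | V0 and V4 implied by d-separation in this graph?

No

Enumerating the 3 paths from V1 to V3 and testing each for blocking by {V0, V4}:
Path 1: V1 ← V0 → V4 ← V3
  V0 is a fork here and V0 is conditioned on, so the path is blocked at V0.
Path 2: V1 → V4 ← V3
  V4 is a collider and V4 is conditioned on, which opens it — no node blocks this path, so it is active.
Path 3: V1 → V2 → V3
  V2 is a chain and V2 is not conditioned on — no node blocks this path, so it is active.
At least one path is unblocked, so d-separation fails.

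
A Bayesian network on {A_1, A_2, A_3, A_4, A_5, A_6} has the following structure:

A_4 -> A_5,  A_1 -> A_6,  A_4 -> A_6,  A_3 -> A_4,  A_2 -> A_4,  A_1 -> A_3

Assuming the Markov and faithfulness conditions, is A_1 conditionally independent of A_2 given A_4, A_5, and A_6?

We examine all 2 paths between A_1 and A_2:
  1. A_1 → A_6 ← A_4 ← A_2 — A_6:collider[open]; A_4:chain[blocks] ⇒ blocked
  2. A_1 → A_3 → A_4 ← A_2 — A_3:chain[open]; A_4:collider[open] ⇒ active
Because an active path exists, A_1 and A_2 are not d-separated.

No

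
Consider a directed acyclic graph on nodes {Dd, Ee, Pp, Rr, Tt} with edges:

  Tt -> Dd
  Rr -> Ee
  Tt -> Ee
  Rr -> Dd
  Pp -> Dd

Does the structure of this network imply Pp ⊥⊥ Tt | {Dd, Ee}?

No — Pp and Tt are not d-separated given {Dd, Ee}.

Enumerating the 2 paths from Pp to Tt and testing each for blocking by {Dd, Ee}:
  1. Pp → Dd ← Tt — Dd:collider[open] ⇒ active
  2. Pp → Dd ← Rr → Ee ← Tt — Dd:collider[open]; Rr:fork[open]; Ee:collider[open] ⇒ active
Since the path Pp → Dd ← Tt is active, Pp and Tt are not d-separated given {Dd, Ee}.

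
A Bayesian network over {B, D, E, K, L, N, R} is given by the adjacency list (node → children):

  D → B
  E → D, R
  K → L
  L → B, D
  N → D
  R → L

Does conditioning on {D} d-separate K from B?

We examine all 3 paths between K and B:
  1. K → L ← R ← E → D → B — L:collider[open]; R:chain[open]; E:fork[open]; D:chain[blocks] ⇒ blocked
  2. K → L → B — L:chain[open] ⇒ active
  3. K → L → D → B — L:chain[open]; D:chain[blocks] ⇒ blocked
Because an active path exists, K and B are not d-separated.

No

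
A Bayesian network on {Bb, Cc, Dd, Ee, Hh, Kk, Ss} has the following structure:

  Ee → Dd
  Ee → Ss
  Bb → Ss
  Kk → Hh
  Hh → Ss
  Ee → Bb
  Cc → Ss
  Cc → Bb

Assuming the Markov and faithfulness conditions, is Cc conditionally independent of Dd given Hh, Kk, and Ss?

4 paths connect Cc and Dd; each must be blocked for d-separation to hold:
Path 1: Cc → Bb ← Ee → Dd
  Bb is a collider and its descendant Ss is conditioned on, which opens it; Ee is a fork and Ee is not conditioned on — no node blocks this path, so it is active.
Path 2: Cc → Bb → Ss ← Ee → Dd
  Bb is a chain and Bb is not conditioned on; Ss is a collider and Ss is conditioned on, which opens it; Ee is a fork and Ee is not conditioned on — no node blocks this path, so it is active.
Path 3: Cc → Ss ← Bb ← Ee → Dd
  Ss is a collider and Ss is conditioned on, which opens it; Bb is a chain and Bb is not conditioned on; Ee is a fork and Ee is not conditioned on — no node blocks this path, so it is active.
Path 4: Cc → Ss ← Ee → Dd
  Ss is a collider and Ss is conditioned on, which opens it; Ee is a fork and Ee is not conditioned on — no node blocks this path, so it is active.
At least one path is unblocked, so d-separation fails.

No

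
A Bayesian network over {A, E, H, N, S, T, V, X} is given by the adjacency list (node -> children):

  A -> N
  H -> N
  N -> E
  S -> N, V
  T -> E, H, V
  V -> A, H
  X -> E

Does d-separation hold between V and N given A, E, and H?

No — V and N are not d-separated given {A, E, H}.

We examine all 6 paths between V and N:
Path 1: V → A → N
  A is a chain here and A is conditioned on, so the path is blocked at A.
Path 2: V ← T → E ← N
  T is a fork and T is not conditioned on; E is a collider and E is conditioned on, which opens it — no node blocks this path, so it is active.
Path 3: V ← T → H → N
  H is a chain here and H is conditioned on, so the path is blocked at H.
Path 4: V ← S → N
  S is a fork and S is not conditioned on — no node blocks this path, so it is active.
Path 5: V → H ← T → E ← N
  H is a collider and H is conditioned on, which opens it; T is a fork and T is not conditioned on; E is a collider and E is conditioned on, which opens it — no node blocks this path, so it is active.
Path 6: V → H → N
  H is a chain here and H is conditioned on, so the path is blocked at H.
Since the path V ← T → E ← N is active, V and N are not d-separated given {A, E, H}.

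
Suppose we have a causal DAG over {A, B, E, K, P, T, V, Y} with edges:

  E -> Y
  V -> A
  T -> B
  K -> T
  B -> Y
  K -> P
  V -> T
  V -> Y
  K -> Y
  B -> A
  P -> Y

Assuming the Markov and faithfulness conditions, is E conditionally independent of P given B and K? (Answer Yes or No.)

We examine all 6 paths between E and P:
  1. E → Y ← K → P — Y:collider[blocks]; K:fork[blocks] ⇒ blocked
  2. E → Y ← B ← T ← K → P — Y:collider[blocks]; B:chain[blocks]; T:chain[open]; K:fork[blocks] ⇒ blocked
  3. E → Y ← B → A ← V → T ← K → P — Y:collider[blocks]; B:fork[blocks]; A:collider[blocks]; V:fork[open]; T:collider[open]; K:fork[blocks] ⇒ blocked
  4. E → Y ← V → T ← K → P — Y:collider[blocks]; V:fork[open]; T:collider[open]; K:fork[blocks] ⇒ blocked
  5. E → Y ← V → A ← B ← T ← K → P — Y:collider[blocks]; V:fork[open]; A:collider[blocks]; B:chain[blocks]; T:chain[open]; K:fork[blocks] ⇒ blocked
  6. E → Y ← P — Y:collider[blocks] ⇒ blocked
Since every path is blocked, d-separation holds.

Yes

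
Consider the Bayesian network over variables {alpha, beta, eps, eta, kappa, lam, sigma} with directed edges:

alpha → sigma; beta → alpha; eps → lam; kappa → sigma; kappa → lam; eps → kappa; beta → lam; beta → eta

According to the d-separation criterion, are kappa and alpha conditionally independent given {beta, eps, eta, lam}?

Yes

3 paths connect kappa and alpha; each must be blocked for d-separation to hold:
Path 1: kappa → lam ← beta → alpha
  beta is a fork here and beta is conditioned on, so the path is blocked at beta.
Path 2: kappa → sigma ← alpha
  sigma is a collider here and neither sigma nor any of its descendants is conditioned on, so the collider stays closed — the path is blocked at sigma.
Path 3: kappa ← eps → lam ← beta → alpha
  eps is a fork here and eps is conditioned on, so the path is blocked at eps.
Every path is blocked, so kappa and alpha are d-separated given {beta, eps, eta, lam}.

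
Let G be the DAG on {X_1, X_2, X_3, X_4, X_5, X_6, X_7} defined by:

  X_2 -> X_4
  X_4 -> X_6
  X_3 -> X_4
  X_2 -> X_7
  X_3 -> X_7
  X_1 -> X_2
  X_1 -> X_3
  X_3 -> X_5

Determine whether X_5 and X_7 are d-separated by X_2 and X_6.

No

There are 3 undirected paths between X_5 and X_7; checking each against the conditioning set {X_2, X_6}:
Path 1: X_5 ← X_3 → X_7
  X_3 is a fork and X_3 is not conditioned on — no node blocks this path, so it is active.
Path 2: X_5 ← X_3 → X_4 ← X_2 → X_7
  X_2 is a fork here and X_2 is conditioned on, so the path is blocked at X_2.
Path 3: X_5 ← X_3 ← X_1 → X_2 → X_7
  X_2 is a chain here and X_2 is conditioned on, so the path is blocked at X_2.
Since the path X_5 ← X_3 → X_7 is active, X_5 and X_7 are not d-separated given {X_2, X_6}.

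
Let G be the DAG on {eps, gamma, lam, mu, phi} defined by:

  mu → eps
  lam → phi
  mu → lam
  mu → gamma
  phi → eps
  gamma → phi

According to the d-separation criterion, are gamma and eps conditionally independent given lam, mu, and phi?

Yes

We examine all 4 paths between gamma and eps:
  1. gamma → phi ← lam ← mu → eps — phi:collider[open]; lam:chain[blocks]; mu:fork[blocks] ⇒ blocked
  2. gamma → phi → eps — phi:chain[blocks] ⇒ blocked
  3. gamma ← mu → lam → phi → eps — mu:fork[blocks]; lam:chain[blocks]; phi:chain[blocks] ⇒ blocked
  4. gamma ← mu → eps — mu:fork[blocks] ⇒ blocked
Every path is blocked, so gamma and eps are d-separated given {lam, mu, phi}.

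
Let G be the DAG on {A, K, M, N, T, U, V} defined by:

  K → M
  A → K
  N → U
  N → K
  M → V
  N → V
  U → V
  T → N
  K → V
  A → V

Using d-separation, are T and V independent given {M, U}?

5 paths connect T and V; each must be blocked for d-separation to hold:
Path 1: T → N → U → V
  U is a chain here and U is conditioned on, so the path is blocked at U.
Path 2: T → N → K ← A → V
  N is a chain and N is not conditioned on; K is a collider and its descendant M is conditioned on, which opens it; A is a fork and A is not conditioned on — no node blocks this path, so it is active.
Path 3: T → N → K → M → V
  M is a chain here and M is conditioned on, so the path is blocked at M.
Path 4: T → N → K → V
  N is a chain and N is not conditioned on; K is a chain and K is not conditioned on — no node blocks this path, so it is active.
Path 5: T → N → V
  N is a chain and N is not conditioned on — no node blocks this path, so it is active.
Because an active path exists, T and V are not d-separated.

No — T and V are not d-separated given {M, U}.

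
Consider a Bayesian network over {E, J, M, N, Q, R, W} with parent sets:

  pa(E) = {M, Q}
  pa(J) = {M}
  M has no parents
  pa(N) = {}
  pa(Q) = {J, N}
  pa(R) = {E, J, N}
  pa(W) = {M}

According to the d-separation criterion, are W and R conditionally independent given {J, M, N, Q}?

Yes

We examine all 6 paths between W and R:
Path 1: W ← M → E ← Q ← N → R
  M is a fork here and M is conditioned on, so the path is blocked at M.
Path 2: W ← M → E ← Q ← J → R
  M is a fork here and M is conditioned on, so the path is blocked at M.
Path 3: W ← M → E → R
  M is a fork here and M is conditioned on, so the path is blocked at M.
Path 4: W ← M → J → Q → E → R
  M is a fork here and M is conditioned on, so the path is blocked at M.
Path 5: W ← M → J → Q ← N → R
  M is a fork here and M is conditioned on, so the path is blocked at M.
Path 6: W ← M → J → R
  M is a fork here and M is conditioned on, so the path is blocked at M.
Every path is blocked, so W and R are d-separated given {J, M, N, Q}.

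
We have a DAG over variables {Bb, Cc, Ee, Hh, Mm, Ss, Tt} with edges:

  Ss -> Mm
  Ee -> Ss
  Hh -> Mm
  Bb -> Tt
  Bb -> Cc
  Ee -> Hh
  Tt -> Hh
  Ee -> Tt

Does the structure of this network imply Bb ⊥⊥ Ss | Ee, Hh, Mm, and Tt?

There are 4 undirected paths between Bb and Ss; checking each against the conditioning set {Ee, Hh, Mm, Tt}:
Path 1: Bb → Tt → Hh → Mm ← Ss
  Tt is a chain here and Tt is conditioned on, so the path is blocked at Tt.
Path 2: Bb → Tt → Hh ← Ee → Ss
  Tt is a chain here and Tt is conditioned on, so the path is blocked at Tt.
Path 3: Bb → Tt ← Ee → Ss
  Ee is a fork here and Ee is conditioned on, so the path is blocked at Ee.
Path 4: Bb → Tt ← Ee → Hh → Mm ← Ss
  Ee is a fork here and Ee is conditioned on, so the path is blocked at Ee.
All paths are blocked; Bb ⊥ Ss | {Ee, Hh, Mm, Tt} holds.

Yes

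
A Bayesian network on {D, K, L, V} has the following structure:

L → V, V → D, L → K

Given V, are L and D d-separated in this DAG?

Yes

The only undirected path from L to D is:
Path 1: L → V → D
  V is a chain here and V is conditioned on, so the path is blocked at V.
Since every path is blocked, d-separation holds.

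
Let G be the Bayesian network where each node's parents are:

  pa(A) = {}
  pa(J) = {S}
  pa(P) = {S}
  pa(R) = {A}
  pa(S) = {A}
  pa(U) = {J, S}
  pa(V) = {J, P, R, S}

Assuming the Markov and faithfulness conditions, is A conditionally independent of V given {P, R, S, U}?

We examine all 5 paths between A and V:
Path 1: A → R → V
  R is a chain here and R is conditioned on, so the path is blocked at R.
Path 2: A → S → J → V
  S is a chain here and S is conditioned on, so the path is blocked at S.
Path 3: A → S → P → V
  S is a chain here and S is conditioned on, so the path is blocked at S.
Path 4: A → S → V
  S is a chain here and S is conditioned on, so the path is blocked at S.
Path 5: A → S → U ← J → V
  S is a chain here and S is conditioned on, so the path is blocked at S.
Since every path is blocked, d-separation holds.

Yes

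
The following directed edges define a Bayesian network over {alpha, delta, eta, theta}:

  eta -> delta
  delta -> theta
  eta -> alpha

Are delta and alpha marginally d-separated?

No — delta and alpha are not d-separated given ∅.

There is one path between delta and alpha:
Path 1: delta ← eta → alpha
  eta is a fork and eta is not conditioned on — no node blocks this path, so it is active.
Since the path delta ← eta → alpha is active, delta and alpha are not d-separated given ∅.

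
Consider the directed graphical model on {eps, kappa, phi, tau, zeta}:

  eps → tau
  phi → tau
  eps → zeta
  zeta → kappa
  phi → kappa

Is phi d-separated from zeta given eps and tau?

Yes

We examine all 2 paths between phi and zeta:
Path 1: phi → kappa ← zeta
  kappa is a collider here and neither kappa nor any of its descendants is conditioned on, so the collider stays closed — the path is blocked at kappa.
Path 2: phi → tau ← eps → zeta
  eps is a fork here and eps is conditioned on, so the path is blocked at eps.
Since every path is blocked, d-separation holds.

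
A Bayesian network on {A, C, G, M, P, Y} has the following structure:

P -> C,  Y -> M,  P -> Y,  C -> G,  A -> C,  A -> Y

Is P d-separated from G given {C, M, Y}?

Yes

There are 2 undirected paths between P and G; checking each against the conditioning set {C, M, Y}:
  1. P → Y ← A → C → G — Y:collider[open]; A:fork[open]; C:chain[blocks] ⇒ blocked
  2. P → C → G — C:chain[blocks] ⇒ blocked
All paths are blocked; P ⊥ G | {C, M, Y} holds.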